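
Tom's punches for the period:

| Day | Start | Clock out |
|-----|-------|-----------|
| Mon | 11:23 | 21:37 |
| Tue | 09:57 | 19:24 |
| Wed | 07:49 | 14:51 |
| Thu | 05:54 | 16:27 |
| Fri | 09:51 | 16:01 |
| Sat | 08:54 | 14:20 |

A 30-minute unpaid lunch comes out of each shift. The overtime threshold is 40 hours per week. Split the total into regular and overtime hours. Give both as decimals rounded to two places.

Mon: 11:23–21:37 = 10 h 14 min; less 30 min break → 9 h 44 min
Tue: 09:57–19:24 = 9 h 27 min; less 30 min break → 8 h 57 min
Wed: 07:49–14:51 = 7 h 2 min; less 30 min break → 6 h 32 min
Thu: 05:54–16:27 = 10 h 33 min; less 30 min break → 10 h 3 min
Fri: 09:51–16:01 = 6 h 10 min; less 30 min break → 5 h 40 min
Sat: 08:54–14:20 = 5 h 26 min; less 30 min break → 4 h 56 min
Total worked: 45 h 52 min = 45.87 h.
Threshold 40 h → overtime 5 h 52 min, regular 40 h 0 min.

Regular 40.00 hours, overtime 5.87 hours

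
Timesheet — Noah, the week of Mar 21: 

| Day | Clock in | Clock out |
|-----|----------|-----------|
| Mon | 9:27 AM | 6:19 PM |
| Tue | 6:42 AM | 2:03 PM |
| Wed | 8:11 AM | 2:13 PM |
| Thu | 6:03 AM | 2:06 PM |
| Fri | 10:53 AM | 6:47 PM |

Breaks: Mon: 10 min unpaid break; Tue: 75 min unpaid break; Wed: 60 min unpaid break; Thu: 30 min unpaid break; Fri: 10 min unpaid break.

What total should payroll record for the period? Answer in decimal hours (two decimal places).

35.12 hours

Mon: 9:27 AM–6:19 PM = 8 h 52 min; less 10 min break → 8 h 42 min
Tue: 6:42 AM–2:03 PM = 7 h 21 min; less 75 min break → 6 h 6 min
Wed: 8:11 AM–2:13 PM = 6 h 2 min; less 60 min break → 5 h 2 min
Thu: 6:03 AM–2:06 PM = 8 h 3 min; less 30 min break → 7 h 33 min
Fri: 10:53 AM–6:47 PM = 7 h 54 min; less 10 min break → 7 h 44 min
Total: 8 h 42 min + 6 h 6 min + 5 h 2 min + 7 h 33 min + 7 h 44 min = 35 h 7 min.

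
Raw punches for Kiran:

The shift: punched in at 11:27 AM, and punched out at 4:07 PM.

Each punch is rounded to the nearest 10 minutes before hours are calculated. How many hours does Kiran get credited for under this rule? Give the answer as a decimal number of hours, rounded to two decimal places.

4.67 hours

The shift: in 11:27 AM→11:30 AM, out 4:07 PM→4:10 PM; 4 h 40 min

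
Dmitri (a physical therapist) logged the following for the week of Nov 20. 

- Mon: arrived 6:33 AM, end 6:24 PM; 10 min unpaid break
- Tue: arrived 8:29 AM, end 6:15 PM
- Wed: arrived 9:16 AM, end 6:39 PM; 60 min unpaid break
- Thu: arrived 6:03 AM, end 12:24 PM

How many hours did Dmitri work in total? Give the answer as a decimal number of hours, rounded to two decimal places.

36.18 hours

Mon: 6:33 AM–6:24 PM = 11 h 51 min; less 10 min break → 11 h 41 min
Tue: 8:29 AM–6:15 PM = 9 h 46 min
Wed: 9:16 AM–6:39 PM = 9 h 23 min; less 60 min break → 8 h 23 min
Thu: 6:03 AM–12:24 PM = 6 h 21 min
Total: 11 h 41 min + 9 h 46 min + 8 h 23 min + 6 h 21 min = 36 h 11 min.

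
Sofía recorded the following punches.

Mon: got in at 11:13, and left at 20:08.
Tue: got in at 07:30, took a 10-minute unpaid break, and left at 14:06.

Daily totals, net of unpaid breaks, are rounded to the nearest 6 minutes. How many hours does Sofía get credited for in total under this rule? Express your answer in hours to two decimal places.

15.30 hours

Mon: 11:13–20:08 = 8 h 55 min → rounds to 8 h 54 min
Tue: 07:30–14:06 = 6 h 36 min − 10 min = 6 h 26 min → rounds to 6 h 24 min
Total credited: 15 h 18 min.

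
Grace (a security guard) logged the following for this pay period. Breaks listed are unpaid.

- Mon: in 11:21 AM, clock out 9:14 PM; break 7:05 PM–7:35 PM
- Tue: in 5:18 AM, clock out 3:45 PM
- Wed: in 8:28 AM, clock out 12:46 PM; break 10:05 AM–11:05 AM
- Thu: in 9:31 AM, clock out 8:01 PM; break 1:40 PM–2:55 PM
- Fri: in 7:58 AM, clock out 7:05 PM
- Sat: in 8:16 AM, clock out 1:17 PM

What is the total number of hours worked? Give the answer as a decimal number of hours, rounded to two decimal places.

48.52 hours

Mon: 11:21 AM–9:14 PM = 9 h 53 min; less 30 min break → 9 h 23 min
Tue: 5:18 AM–3:45 PM = 10 h 27 min
Wed: 8:28 AM–12:46 PM = 4 h 18 min; less 60 min break → 3 h 18 min
Thu: 9:31 AM–8:01 PM = 10 h 30 min; less 75 min break → 9 h 15 min
Fri: 7:58 AM–7:05 PM = 11 h 7 min
Sat: 8:16 AM–1:17 PM = 5 h 1 min
Total: 9 h 23 min + 10 h 27 min + 3 h 18 min + 9 h 15 min + 11 h 7 min + 5 h 1 min = 48 h 31 min.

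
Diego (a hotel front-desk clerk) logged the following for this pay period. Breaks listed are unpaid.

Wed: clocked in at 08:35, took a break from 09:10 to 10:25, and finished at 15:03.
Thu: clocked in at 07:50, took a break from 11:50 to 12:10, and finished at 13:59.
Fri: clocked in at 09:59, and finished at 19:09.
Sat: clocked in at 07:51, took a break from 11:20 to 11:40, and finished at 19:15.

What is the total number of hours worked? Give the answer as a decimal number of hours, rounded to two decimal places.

31.27 hours

Wed: 08:35–15:03 = 6 h 28 min; less 75 min break → 5 h 13 min
Thu: 07:50–13:59 = 6 h 9 min; less 20 min break → 5 h 49 min
Fri: 09:59–19:09 = 9 h 10 min
Sat: 07:51–19:15 = 11 h 24 min; less 20 min break → 11 h 4 min
Total: 5 h 13 min + 5 h 49 min + 9 h 10 min + 11 h 4 min = 31 h 16 min.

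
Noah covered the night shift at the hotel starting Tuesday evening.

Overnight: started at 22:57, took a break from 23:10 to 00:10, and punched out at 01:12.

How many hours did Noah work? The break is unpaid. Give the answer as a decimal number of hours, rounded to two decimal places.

1.25 hours

Overnight: 22:57 → midnight = 1 h 3 min; midnight → 01:12 = 1 h 12 min; span 2 h 15 min; less 60 min break → 1 h 15 min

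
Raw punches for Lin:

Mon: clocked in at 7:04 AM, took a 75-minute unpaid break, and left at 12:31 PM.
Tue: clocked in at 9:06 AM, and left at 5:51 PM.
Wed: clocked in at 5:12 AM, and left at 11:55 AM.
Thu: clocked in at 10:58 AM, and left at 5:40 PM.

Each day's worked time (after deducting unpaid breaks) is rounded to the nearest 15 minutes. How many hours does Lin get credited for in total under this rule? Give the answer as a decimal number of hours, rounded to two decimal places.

Mon: 7:04 AM–12:31 PM = 5 h 27 min − 75 min = 4 h 12 min → rounds to 4 h 15 min
Tue: 9:06 AM–5:51 PM = 8 h 45 min → rounds to 8 h 45 min
Wed: 5:12 AM–11:55 AM = 6 h 43 min → rounds to 6 h 45 min
Thu: 10:58 AM–5:40 PM = 6 h 42 min → rounds to 6 h 45 min
Total credited: 26 h 30 min.

26.50 hours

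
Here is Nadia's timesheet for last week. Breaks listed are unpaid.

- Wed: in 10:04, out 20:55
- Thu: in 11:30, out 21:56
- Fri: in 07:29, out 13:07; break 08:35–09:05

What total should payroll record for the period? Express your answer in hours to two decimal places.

26.42 hours

Wed: 10:04–20:55 = 10 h 51 min
Thu: 11:30–21:56 = 10 h 26 min
Fri: 07:29–13:07 = 5 h 38 min; less 30 min break → 5 h 8 min
Total: 10 h 51 min + 10 h 26 min + 5 h 8 min = 26 h 25 min.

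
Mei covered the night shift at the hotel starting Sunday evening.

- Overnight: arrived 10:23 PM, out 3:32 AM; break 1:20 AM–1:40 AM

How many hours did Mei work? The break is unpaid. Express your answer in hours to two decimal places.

4.82 hours

Overnight: 10:23 PM → midnight = 1 h 37 min; midnight → 3:32 AM = 3 h 32 min; span 5 h 9 min; less 20 min break → 4 h 49 min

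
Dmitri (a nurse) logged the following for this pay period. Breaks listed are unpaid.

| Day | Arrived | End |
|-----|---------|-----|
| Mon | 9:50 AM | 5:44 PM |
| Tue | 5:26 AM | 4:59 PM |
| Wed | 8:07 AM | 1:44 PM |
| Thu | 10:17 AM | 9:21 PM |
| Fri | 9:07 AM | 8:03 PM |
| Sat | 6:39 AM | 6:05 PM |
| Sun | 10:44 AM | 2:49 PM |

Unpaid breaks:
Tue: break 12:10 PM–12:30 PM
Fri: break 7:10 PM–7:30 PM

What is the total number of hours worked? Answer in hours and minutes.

Mon: 9:50 AM–5:44 PM = 7 h 54 min
Tue: 5:26 AM–4:59 PM = 11 h 33 min; less 20 min break → 11 h 13 min
Wed: 8:07 AM–1:44 PM = 5 h 37 min
Thu: 10:17 AM–9:21 PM = 11 h 4 min
Fri: 9:07 AM–8:03 PM = 10 h 56 min; less 20 min break → 10 h 36 min
Sat: 6:39 AM–6:05 PM = 11 h 26 min
Sun: 10:44 AM–2:49 PM = 4 h 5 min
Total: 7 h 54 min + 11 h 13 min + 5 h 37 min + 11 h 4 min + 10 h 36 min + 11 h 26 min + 4 h 5 min = 61 h 55 min.

61 h 55 min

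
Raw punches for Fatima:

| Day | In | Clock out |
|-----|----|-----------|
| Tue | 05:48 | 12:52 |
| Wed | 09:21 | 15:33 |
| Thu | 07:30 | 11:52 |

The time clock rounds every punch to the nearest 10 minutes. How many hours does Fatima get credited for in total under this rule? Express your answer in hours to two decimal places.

17.50 hours

Tue: in 05:48→05:50, out 12:52→12:50; 7 h 0 min
Wed: in 09:21→09:20, out 15:33→15:30; 6 h 10 min
Thu: in 07:30→07:30, out 11:52→11:50; 4 h 20 min
Total credited: 17 h 30 min.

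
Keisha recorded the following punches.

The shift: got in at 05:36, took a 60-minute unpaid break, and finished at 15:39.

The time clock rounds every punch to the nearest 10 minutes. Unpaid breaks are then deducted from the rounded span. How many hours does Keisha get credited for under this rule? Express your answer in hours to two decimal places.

The shift: in 05:36→05:40, out 15:39→15:40; 10 h 0 min − 60 min = 9 h 0 min

9.00 hours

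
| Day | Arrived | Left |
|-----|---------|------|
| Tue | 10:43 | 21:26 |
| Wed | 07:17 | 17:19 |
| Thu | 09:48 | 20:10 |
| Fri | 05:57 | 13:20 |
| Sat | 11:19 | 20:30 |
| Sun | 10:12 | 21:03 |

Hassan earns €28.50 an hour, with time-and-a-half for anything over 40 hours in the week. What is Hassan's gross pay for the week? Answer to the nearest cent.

€1932.30

Tue: 10:43–21:26 = 10 h 43 min
Wed: 07:17–17:19 = 10 h 2 min
Thu: 09:48–20:10 = 10 h 22 min
Fri: 05:57–13:20 = 7 h 23 min
Sat: 11:19–20:30 = 9 h 11 min
Sun: 10:12–21:03 = 10 h 51 min
Total worked: 58 h 32 min = 3512 min.
Regular 40 h 0 min = 2400 min at €28.50/h; overtime 18 h 32 min = 1112 min at €42.75/h.
Pay = (2400 × €28.50 + 1112 × €42.75) ÷ 60 = €1932.30.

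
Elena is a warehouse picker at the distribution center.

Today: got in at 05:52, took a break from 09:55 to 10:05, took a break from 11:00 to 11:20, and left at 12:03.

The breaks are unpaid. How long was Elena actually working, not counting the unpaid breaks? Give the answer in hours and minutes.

Today: 05:52–12:03 = 6 h 11 min; less 30 min break → 5 h 41 min

5 h 41 min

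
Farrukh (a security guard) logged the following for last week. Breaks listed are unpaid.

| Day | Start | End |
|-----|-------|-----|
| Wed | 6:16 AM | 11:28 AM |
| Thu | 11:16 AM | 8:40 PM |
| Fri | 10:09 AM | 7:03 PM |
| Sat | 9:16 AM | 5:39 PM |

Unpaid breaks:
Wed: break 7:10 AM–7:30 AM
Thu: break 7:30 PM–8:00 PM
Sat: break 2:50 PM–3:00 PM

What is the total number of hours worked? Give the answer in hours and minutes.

30 h 53 min

Wed: 6:16 AM–11:28 AM = 5 h 12 min; less 20 min break → 4 h 52 min
Thu: 11:16 AM–8:40 PM = 9 h 24 min; less 30 min break → 8 h 54 min
Fri: 10:09 AM–7:03 PM = 8 h 54 min
Sat: 9:16 AM–5:39 PM = 8 h 23 min; less 10 min break → 8 h 13 min
Total: 4 h 52 min + 8 h 54 min + 8 h 54 min + 8 h 13 min = 30 h 53 min.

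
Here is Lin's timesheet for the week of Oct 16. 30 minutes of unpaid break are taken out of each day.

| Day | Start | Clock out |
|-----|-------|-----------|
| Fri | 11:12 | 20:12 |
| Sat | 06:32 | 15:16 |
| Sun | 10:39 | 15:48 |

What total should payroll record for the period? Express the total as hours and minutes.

21 h 23 min

Fri: 11:12–20:12 = 9 h 0 min; less 30 min break → 8 h 30 min
Sat: 06:32–15:16 = 8 h 44 min; less 30 min break → 8 h 14 min
Sun: 10:39–15:48 = 5 h 9 min; less 30 min break → 4 h 39 min
Total: 8 h 30 min + 8 h 14 min + 4 h 39 min = 21 h 23 min.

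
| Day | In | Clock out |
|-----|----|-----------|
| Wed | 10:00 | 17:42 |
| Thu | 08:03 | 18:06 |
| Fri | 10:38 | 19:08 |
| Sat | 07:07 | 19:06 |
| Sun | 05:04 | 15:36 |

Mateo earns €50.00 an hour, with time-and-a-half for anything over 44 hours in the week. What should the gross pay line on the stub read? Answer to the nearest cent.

€2557.50

Wed: 10:00–17:42 = 7 h 42 min
Thu: 08:03–18:06 = 10 h 3 min
Fri: 10:38–19:08 = 8 h 30 min
Sat: 07:07–19:06 = 11 h 59 min
Sun: 05:04–15:36 = 10 h 32 min
Total worked: 48 h 46 min = 2926 min.
Regular 44 h 0 min = 2640 min at €50.00/h; overtime 4 h 46 min = 286 min at €75.00/h.
Pay = (2640 × €50.00 + 286 × €75.00) ÷ 60 = €2557.50.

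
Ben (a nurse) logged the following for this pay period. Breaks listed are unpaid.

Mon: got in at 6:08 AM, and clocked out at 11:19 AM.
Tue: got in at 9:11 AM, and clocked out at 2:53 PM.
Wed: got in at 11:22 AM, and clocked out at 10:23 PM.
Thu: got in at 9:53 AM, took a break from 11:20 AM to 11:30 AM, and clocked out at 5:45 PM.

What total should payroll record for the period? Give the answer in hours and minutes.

29 h 36 min

Mon: 6:08 AM–11:19 AM = 5 h 11 min
Tue: 9:11 AM–2:53 PM = 5 h 42 min
Wed: 11:22 AM–10:23 PM = 11 h 1 min
Thu: 9:53 AM–5:45 PM = 7 h 52 min; less 10 min break → 7 h 42 min
Total: 5 h 11 min + 5 h 42 min + 11 h 1 min + 7 h 42 min = 29 h 36 min.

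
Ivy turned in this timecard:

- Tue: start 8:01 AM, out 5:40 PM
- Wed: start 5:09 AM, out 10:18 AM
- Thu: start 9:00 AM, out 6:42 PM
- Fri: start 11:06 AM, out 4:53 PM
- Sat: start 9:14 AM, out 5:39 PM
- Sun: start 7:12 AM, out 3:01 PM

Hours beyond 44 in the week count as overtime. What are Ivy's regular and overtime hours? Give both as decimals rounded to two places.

Tue: 8:01 AM–5:40 PM = 9 h 39 min
Wed: 5:09 AM–10:18 AM = 5 h 9 min
Thu: 9:00 AM–6:42 PM = 9 h 42 min
Fri: 11:06 AM–4:53 PM = 5 h 47 min
Sat: 9:14 AM–5:39 PM = 8 h 25 min
Sun: 7:12 AM–3:01 PM = 7 h 49 min
Total worked: 46 h 31 min = 46.52 h.
Threshold 44 h → overtime 2 h 31 min, regular 44 h 0 min.

Regular 44.00 hours, overtime 2.52 hours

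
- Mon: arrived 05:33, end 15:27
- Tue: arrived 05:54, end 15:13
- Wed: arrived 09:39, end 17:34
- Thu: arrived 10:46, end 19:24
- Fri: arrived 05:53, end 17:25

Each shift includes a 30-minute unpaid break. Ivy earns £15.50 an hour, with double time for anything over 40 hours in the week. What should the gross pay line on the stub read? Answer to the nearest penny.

Mon: 05:33–15:27 = 9 h 54 min; less 30 min break → 9 h 24 min
Tue: 05:54–15:13 = 9 h 19 min; less 30 min break → 8 h 49 min
Wed: 09:39–17:34 = 7 h 55 min; less 30 min break → 7 h 25 min
Thu: 10:46–19:24 = 8 h 38 min; less 30 min break → 8 h 8 min
Fri: 05:53–17:25 = 11 h 32 min; less 30 min break → 11 h 2 min
Total worked: 44 h 48 min = 2688 min.
Regular 40 h 0 min = 2400 min at £15.50/h; overtime 4 h 48 min = 288 min at £31.00/h.
Pay = (2400 × £15.50 + 288 × £31.00) ÷ 60 = £768.80.

£768.80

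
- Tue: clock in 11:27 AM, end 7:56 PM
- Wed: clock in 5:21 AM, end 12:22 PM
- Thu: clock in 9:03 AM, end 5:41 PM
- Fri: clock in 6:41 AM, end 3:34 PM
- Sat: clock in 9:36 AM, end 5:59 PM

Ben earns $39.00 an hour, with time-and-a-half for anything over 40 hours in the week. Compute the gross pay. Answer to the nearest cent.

Tue: 11:27 AM–7:56 PM = 8 h 29 min
Wed: 5:21 AM–12:22 PM = 7 h 1 min
Thu: 9:03 AM–5:41 PM = 8 h 38 min
Fri: 6:41 AM–3:34 PM = 8 h 53 min
Sat: 9:36 AM–5:59 PM = 8 h 23 min
Total worked: 41 h 24 min = 2484 min.
Regular 40 h 0 min = 2400 min at $39.00/h; overtime 1 h 24 min = 84 min at $58.50/h.
Pay = (2400 × $39.00 + 84 × $58.50) ÷ 60 = $1641.90.

$1641.90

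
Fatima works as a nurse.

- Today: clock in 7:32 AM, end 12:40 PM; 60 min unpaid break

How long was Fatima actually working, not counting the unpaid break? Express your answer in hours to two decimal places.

Today: 7:32 AM–12:40 PM = 5 h 8 min; less 60 min break → 4 h 8 min

4.13 hours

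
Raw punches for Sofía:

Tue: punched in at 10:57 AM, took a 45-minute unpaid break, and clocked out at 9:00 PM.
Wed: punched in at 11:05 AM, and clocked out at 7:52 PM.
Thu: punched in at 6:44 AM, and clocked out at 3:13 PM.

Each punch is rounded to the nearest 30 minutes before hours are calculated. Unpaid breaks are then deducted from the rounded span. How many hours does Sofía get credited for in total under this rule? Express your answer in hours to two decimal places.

Tue: in 10:57 AM→11:00 AM, out 9:00 PM→9:00 PM; 10 h 0 min − 45 min = 9 h 15 min
Wed: in 11:05 AM→11:00 AM, out 7:52 PM→8:00 PM; 9 h 0 min
Thu: in 6:44 AM→6:30 AM, out 3:13 PM→3:00 PM; 8 h 30 min
Total credited: 26 h 45 min.

26.75 hours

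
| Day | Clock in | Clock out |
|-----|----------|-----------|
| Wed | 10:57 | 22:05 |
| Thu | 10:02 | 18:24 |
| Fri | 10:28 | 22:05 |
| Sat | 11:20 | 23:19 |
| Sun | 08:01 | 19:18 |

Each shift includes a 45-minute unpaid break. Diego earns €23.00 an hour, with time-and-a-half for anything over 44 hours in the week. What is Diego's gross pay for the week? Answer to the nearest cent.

€1240.85

Wed: 10:57–22:05 = 11 h 8 min; less 45 min break → 10 h 23 min
Thu: 10:02–18:24 = 8 h 22 min; less 45 min break → 7 h 37 min
Fri: 10:28–22:05 = 11 h 37 min; less 45 min break → 10 h 52 min
Sat: 11:20–23:19 = 11 h 59 min; less 45 min break → 11 h 14 min
Sun: 08:01–19:18 = 11 h 17 min; less 45 min break → 10 h 32 min
Total worked: 50 h 38 min = 3038 min.
Regular 44 h 0 min = 2640 min at €23.00/h; overtime 6 h 38 min = 398 min at €34.50/h.
Pay = (2640 × €23.00 + 398 × €34.50) ÷ 60 = €1240.85.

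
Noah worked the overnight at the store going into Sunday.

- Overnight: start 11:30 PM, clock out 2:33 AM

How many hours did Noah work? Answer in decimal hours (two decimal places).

Overnight: 11:30 PM → midnight = 0 h 30 min; midnight → 2:33 AM = 2 h 33 min; span 3 h 3 min

3.05 hours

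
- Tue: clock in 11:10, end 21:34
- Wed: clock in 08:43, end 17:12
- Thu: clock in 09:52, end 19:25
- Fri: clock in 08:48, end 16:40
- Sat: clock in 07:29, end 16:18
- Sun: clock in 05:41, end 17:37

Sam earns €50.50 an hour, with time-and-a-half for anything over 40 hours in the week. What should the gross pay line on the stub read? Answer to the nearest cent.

€3311.54

Tue: 11:10–21:34 = 10 h 24 min
Wed: 08:43–17:12 = 8 h 29 min
Thu: 09:52–19:25 = 9 h 33 min
Fri: 08:48–16:40 = 7 h 52 min
Sat: 07:29–16:18 = 8 h 49 min
Sun: 05:41–17:37 = 11 h 56 min
Total worked: 57 h 3 min = 3423 min.
Regular 40 h 0 min = 2400 min at €50.50/h; overtime 17 h 3 min = 1023 min at €75.75/h.
Pay = (2400 × €50.50 + 1023 × €75.75) ÷ 60 = €3311.54.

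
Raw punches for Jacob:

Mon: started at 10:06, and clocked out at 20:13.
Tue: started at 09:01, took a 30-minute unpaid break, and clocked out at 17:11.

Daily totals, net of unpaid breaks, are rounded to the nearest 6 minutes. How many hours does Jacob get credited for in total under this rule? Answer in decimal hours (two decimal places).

17.80 hours

Mon: 10:06–20:13 = 10 h 7 min → rounds to 10 h 6 min
Tue: 09:01–17:11 = 8 h 10 min − 30 min = 7 h 40 min → rounds to 7 h 42 min
Total credited: 17 h 48 min.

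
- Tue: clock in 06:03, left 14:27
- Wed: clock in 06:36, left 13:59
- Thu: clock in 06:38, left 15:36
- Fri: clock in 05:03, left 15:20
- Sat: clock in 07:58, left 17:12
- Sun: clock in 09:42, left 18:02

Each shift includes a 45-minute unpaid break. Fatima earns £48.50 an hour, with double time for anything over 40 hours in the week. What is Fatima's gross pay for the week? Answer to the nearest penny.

£2725.70

Tue: 06:03–14:27 = 8 h 24 min; less 45 min break → 7 h 39 min
Wed: 06:36–13:59 = 7 h 23 min; less 45 min break → 6 h 38 min
Thu: 06:38–15:36 = 8 h 58 min; less 45 min break → 8 h 13 min
Fri: 05:03–15:20 = 10 h 17 min; less 45 min break → 9 h 32 min
Sat: 07:58–17:12 = 9 h 14 min; less 45 min break → 8 h 29 min
Sun: 09:42–18:02 = 8 h 20 min; less 45 min break → 7 h 35 min
Total worked: 48 h 6 min = 2886 min.
Regular 40 h 0 min = 2400 min at £48.50/h; overtime 8 h 6 min = 486 min at £97.00/h.
Pay = (2400 × £48.50 + 486 × £97.00) ÷ 60 = £2725.70.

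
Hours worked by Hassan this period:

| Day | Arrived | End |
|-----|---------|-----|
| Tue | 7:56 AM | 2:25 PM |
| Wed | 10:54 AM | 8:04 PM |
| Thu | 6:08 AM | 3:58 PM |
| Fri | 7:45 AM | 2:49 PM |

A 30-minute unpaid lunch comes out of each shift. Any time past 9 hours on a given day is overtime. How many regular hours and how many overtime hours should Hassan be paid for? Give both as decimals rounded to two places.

Tue: 7:56 AM–2:25 PM = 6 h 29 min; less 30 min break → 5 h 59 min
Wed: 10:54 AM–8:04 PM = 9 h 10 min; less 30 min break → 8 h 40 min
Thu: 6:08 AM–3:58 PM = 9 h 50 min; less 30 min break → 9 h 20 min
Fri: 7:45 AM–2:49 PM = 7 h 4 min; less 30 min break → 6 h 34 min
Tue reg 5 h 59 min / OT 0 h 0 min; Wed reg 8 h 40 min / OT 0 h 0 min; Thu reg 9 h 0 min / OT 0 h 20 min; Fri reg 6 h 34 min / OT 0 h 0 min.
Totals: regular 30 h 13 min, overtime 0 h 20 min.

Regular 30.22 hours, overtime 0.33 hours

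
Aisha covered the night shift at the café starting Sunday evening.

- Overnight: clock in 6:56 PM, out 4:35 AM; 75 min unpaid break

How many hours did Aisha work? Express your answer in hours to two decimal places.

Overnight: 6:56 PM → midnight = 5 h 4 min; midnight → 4:35 AM = 4 h 35 min; span 9 h 39 min; less 75 min break → 8 h 24 min

8.40 hours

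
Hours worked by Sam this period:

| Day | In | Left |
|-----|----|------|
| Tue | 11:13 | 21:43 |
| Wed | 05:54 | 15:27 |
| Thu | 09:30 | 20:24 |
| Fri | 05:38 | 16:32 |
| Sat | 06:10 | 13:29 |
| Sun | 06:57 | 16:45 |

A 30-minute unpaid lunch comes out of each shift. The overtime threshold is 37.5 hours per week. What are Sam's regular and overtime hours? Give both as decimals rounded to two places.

Tue: 11:13–21:43 = 10 h 30 min; less 30 min break → 10 h 0 min
Wed: 05:54–15:27 = 9 h 33 min; less 30 min break → 9 h 3 min
Thu: 09:30–20:24 = 10 h 54 min; less 30 min break → 10 h 24 min
Fri: 05:38–16:32 = 10 h 54 min; less 30 min break → 10 h 24 min
Sat: 06:10–13:29 = 7 h 19 min; less 30 min break → 6 h 49 min
Sun: 06:57–16:45 = 9 h 48 min; less 30 min break → 9 h 18 min
Total worked: 55 h 58 min = 55.97 h.
Threshold 37.5 h → overtime 18 h 28 min, regular 37 h 30 min.

Regular 37.50 hours, overtime 18.47 hours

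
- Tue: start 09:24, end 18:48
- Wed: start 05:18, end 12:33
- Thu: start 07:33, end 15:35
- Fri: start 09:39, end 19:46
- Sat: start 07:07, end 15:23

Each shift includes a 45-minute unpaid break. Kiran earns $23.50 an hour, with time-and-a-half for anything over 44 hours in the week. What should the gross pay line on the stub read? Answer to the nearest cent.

$923.94

Tue: 09:24–18:48 = 9 h 24 min; less 45 min break → 8 h 39 min
Wed: 05:18–12:33 = 7 h 15 min; less 45 min break → 6 h 30 min
Thu: 07:33–15:35 = 8 h 2 min; less 45 min break → 7 h 17 min
Fri: 09:39–19:46 = 10 h 7 min; less 45 min break → 9 h 22 min
Sat: 07:07–15:23 = 8 h 16 min; less 45 min break → 7 h 31 min
Total worked: 39 h 19 min = 2359 min.
Regular 39 h 19 min = 2359 min at $23.50/h; overtime 0 h 0 min = 0 min at $35.25/h.
Pay = (2359 × $23.50 + 0 × $35.25) ÷ 60 = $923.94.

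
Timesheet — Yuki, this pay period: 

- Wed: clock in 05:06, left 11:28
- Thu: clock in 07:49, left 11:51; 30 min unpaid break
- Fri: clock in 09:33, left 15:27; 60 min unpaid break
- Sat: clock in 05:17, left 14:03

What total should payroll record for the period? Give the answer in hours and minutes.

Wed: 05:06–11:28 = 6 h 22 min
Thu: 07:49–11:51 = 4 h 2 min; less 30 min break → 3 h 32 min
Fri: 09:33–15:27 = 5 h 54 min; less 60 min break → 4 h 54 min
Sat: 05:17–14:03 = 8 h 46 min
Total: 6 h 22 min + 3 h 32 min + 4 h 54 min + 8 h 46 min = 23 h 34 min.

23 h 34 min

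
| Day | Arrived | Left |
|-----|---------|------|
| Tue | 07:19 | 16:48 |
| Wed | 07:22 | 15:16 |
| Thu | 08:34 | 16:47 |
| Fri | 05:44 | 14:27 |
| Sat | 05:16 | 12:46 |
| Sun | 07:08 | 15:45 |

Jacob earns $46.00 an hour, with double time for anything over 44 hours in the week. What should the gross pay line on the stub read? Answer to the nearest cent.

Tue: 07:19–16:48 = 9 h 29 min
Wed: 07:22–15:16 = 7 h 54 min
Thu: 08:34–16:47 = 8 h 13 min
Fri: 05:44–14:27 = 8 h 43 min
Sat: 05:16–12:46 = 7 h 30 min
Sun: 07:08–15:45 = 8 h 37 min
Total worked: 50 h 26 min = 3026 min.
Regular 44 h 0 min = 2640 min at $46.00/h; overtime 6 h 26 min = 386 min at $92.00/h.
Pay = (2640 × $46.00 + 386 × $92.00) ÷ 60 = $2615.87.

$2615.87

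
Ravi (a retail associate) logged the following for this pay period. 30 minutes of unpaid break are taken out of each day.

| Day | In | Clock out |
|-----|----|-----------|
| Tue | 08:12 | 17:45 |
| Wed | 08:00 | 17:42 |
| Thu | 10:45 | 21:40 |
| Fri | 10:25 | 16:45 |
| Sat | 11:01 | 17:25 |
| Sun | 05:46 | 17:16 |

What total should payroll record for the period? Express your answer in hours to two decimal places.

Tue: 08:12–17:45 = 9 h 33 min; less 30 min break → 9 h 3 min
Wed: 08:00–17:42 = 9 h 42 min; less 30 min break → 9 h 12 min
Thu: 10:45–21:40 = 10 h 55 min; less 30 min break → 10 h 25 min
Fri: 10:25–16:45 = 6 h 20 min; less 30 min break → 5 h 50 min
Sat: 11:01–17:25 = 6 h 24 min; less 30 min break → 5 h 54 min
Sun: 05:46–17:16 = 11 h 30 min; less 30 min break → 11 h 0 min
Total: 9 h 3 min + 9 h 12 min + 10 h 25 min + 5 h 50 min + 5 h 54 min + 11 h 0 min = 51 h 24 min.

51.40 hours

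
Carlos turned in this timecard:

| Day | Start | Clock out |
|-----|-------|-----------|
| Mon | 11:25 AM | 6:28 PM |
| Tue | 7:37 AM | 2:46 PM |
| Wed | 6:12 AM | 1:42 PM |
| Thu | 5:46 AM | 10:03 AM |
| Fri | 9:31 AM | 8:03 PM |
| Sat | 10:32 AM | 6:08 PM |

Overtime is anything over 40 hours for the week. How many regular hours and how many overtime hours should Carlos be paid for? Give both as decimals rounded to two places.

Mon: 11:25 AM–6:28 PM = 7 h 3 min
Tue: 7:37 AM–2:46 PM = 7 h 9 min
Wed: 6:12 AM–1:42 PM = 7 h 30 min
Thu: 5:46 AM–10:03 AM = 4 h 17 min
Fri: 9:31 AM–8:03 PM = 10 h 32 min
Sat: 10:32 AM–6:08 PM = 7 h 36 min
Total worked: 44 h 7 min = 44.12 h.
Threshold 40 h → overtime 4 h 7 min, regular 40 h 0 min.

Regular 40.00 hours, overtime 4.12 hours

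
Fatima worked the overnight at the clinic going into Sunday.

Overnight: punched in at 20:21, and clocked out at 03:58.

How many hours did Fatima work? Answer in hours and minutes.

Overnight: 20:21 → midnight = 3 h 39 min; midnight → 03:58 = 3 h 58 min; span 7 h 37 min

7 h 37 min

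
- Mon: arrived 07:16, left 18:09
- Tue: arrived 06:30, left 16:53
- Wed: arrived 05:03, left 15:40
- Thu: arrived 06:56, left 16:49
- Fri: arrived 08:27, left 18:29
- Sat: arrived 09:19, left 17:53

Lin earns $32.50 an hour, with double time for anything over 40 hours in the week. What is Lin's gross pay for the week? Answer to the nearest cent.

$2623.83

Mon: 07:16–18:09 = 10 h 53 min
Tue: 06:30–16:53 = 10 h 23 min
Wed: 05:03–15:40 = 10 h 37 min
Thu: 06:56–16:49 = 9 h 53 min
Fri: 08:27–18:29 = 10 h 2 min
Sat: 09:19–17:53 = 8 h 34 min
Total worked: 60 h 22 min = 3622 min.
Regular 40 h 0 min = 2400 min at $32.50/h; overtime 20 h 22 min = 1222 min at $65.00/h.
Pay = (2400 × $32.50 + 1222 × $65.00) ÷ 60 = $2623.83.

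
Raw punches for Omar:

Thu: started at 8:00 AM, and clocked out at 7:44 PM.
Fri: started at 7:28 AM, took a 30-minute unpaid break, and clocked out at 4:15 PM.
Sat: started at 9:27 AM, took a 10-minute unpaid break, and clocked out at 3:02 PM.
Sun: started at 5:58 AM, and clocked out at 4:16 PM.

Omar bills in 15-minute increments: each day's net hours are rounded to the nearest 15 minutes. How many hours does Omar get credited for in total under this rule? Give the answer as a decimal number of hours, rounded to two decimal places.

Thu: 8:00 AM–7:44 PM = 11 h 44 min → rounds to 11 h 45 min
Fri: 7:28 AM–4:15 PM = 8 h 47 min − 30 min = 8 h 17 min → rounds to 8 h 15 min
Sat: 9:27 AM–3:02 PM = 5 h 35 min − 10 min = 5 h 25 min → rounds to 5 h 30 min
Sun: 5:58 AM–4:16 PM = 10 h 18 min → rounds to 10 h 15 min
Total credited: 35 h 45 min.

35.75 hours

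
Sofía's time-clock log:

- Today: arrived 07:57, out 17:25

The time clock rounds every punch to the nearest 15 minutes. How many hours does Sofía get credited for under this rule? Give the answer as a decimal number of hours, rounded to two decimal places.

9.50 hours

Today: in 07:57→08:00, out 17:25→17:30; 9 h 30 min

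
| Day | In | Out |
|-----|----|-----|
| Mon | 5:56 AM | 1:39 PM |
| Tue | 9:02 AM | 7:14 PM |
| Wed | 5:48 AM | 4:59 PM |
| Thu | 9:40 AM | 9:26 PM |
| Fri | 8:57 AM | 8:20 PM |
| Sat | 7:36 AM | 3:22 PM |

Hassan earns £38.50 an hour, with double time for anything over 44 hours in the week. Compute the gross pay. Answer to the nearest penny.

£2927.28

Mon: 5:56 AM–1:39 PM = 7 h 43 min
Tue: 9:02 AM–7:14 PM = 10 h 12 min
Wed: 5:48 AM–4:59 PM = 11 h 11 min
Thu: 9:40 AM–9:26 PM = 11 h 46 min
Fri: 8:57 AM–8:20 PM = 11 h 23 min
Sat: 7:36 AM–3:22 PM = 7 h 46 min
Total worked: 60 h 1 min = 3601 min.
Regular 44 h 0 min = 2640 min at £38.50/h; overtime 16 h 1 min = 961 min at £77.00/h.
Pay = (2640 × £38.50 + 961 × £77.00) ÷ 60 = £2927.28.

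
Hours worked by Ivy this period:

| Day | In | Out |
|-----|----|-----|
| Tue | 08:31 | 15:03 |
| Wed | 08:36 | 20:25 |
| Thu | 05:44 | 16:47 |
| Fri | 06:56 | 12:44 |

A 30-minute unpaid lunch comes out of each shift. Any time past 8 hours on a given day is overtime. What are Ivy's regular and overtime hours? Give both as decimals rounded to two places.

Regular 27.33 hours, overtime 5.87 hours

Tue: 08:31–15:03 = 6 h 32 min; less 30 min break → 6 h 2 min
Wed: 08:36–20:25 = 11 h 49 min; less 30 min break → 11 h 19 min
Thu: 05:44–16:47 = 11 h 3 min; less 30 min break → 10 h 33 min
Fri: 06:56–12:44 = 5 h 48 min; less 30 min break → 5 h 18 min
Tue reg 6 h 2 min / OT 0 h 0 min; Wed reg 8 h 0 min / OT 3 h 19 min; Thu reg 8 h 0 min / OT 2 h 33 min; Fri reg 5 h 18 min / OT 0 h 0 min.
Totals: regular 27 h 20 min, overtime 5 h 52 min.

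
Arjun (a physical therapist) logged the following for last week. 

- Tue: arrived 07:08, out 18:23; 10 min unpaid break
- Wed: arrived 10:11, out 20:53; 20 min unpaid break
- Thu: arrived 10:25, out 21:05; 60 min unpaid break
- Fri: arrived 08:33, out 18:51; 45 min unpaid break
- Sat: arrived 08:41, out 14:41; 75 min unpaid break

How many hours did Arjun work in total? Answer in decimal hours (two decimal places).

45.42 hours

Tue: 07:08–18:23 = 11 h 15 min; less 10 min break → 11 h 5 min
Wed: 10:11–20:53 = 10 h 42 min; less 20 min break → 10 h 22 min
Thu: 10:25–21:05 = 10 h 40 min; less 60 min break → 9 h 40 min
Fri: 08:33–18:51 = 10 h 18 min; less 45 min break → 9 h 33 min
Sat: 08:41–14:41 = 6 h 0 min; less 75 min break → 4 h 45 min
Total: 11 h 5 min + 10 h 22 min + 9 h 40 min + 9 h 33 min + 4 h 45 min = 45 h 25 min.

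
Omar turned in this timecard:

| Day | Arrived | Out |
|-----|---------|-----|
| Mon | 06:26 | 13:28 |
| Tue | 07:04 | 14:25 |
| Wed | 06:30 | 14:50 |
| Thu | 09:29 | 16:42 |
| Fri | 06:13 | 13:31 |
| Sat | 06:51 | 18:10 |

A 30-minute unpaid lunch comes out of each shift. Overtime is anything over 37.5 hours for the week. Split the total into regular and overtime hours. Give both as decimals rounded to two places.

Mon: 06:26–13:28 = 7 h 2 min; less 30 min break → 6 h 32 min
Tue: 07:04–14:25 = 7 h 21 min; less 30 min break → 6 h 51 min
Wed: 06:30–14:50 = 8 h 20 min; less 30 min break → 7 h 50 min
Thu: 09:29–16:42 = 7 h 13 min; less 30 min break → 6 h 43 min
Fri: 06:13–13:31 = 7 h 18 min; less 30 min break → 6 h 48 min
Sat: 06:51–18:10 = 11 h 19 min; less 30 min break → 10 h 49 min
Total worked: 45 h 33 min = 45.55 h.
Threshold 37.5 h → overtime 8 h 3 min, regular 37 h 30 min.

Regular 37.50 hours, overtime 8.05 hours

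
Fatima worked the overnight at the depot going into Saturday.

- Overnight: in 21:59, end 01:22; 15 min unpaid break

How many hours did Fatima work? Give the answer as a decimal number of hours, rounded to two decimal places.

3.13 hours

Overnight: 21:59 → midnight = 2 h 1 min; midnight → 01:22 = 1 h 22 min; span 3 h 23 min; less 15 min break → 3 h 8 min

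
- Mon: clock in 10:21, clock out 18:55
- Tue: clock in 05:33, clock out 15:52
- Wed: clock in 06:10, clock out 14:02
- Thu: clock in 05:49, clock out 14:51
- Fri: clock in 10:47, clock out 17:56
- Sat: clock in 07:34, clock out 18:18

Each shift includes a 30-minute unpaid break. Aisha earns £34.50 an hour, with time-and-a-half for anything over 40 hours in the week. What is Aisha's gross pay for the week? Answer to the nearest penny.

£1932.00

Mon: 10:21–18:55 = 8 h 34 min; less 30 min break → 8 h 4 min
Tue: 05:33–15:52 = 10 h 19 min; less 30 min break → 9 h 49 min
Wed: 06:10–14:02 = 7 h 52 min; less 30 min break → 7 h 22 min
Thu: 05:49–14:51 = 9 h 2 min; less 30 min break → 8 h 32 min
Fri: 10:47–17:56 = 7 h 9 min; less 30 min break → 6 h 39 min
Sat: 07:34–18:18 = 10 h 44 min; less 30 min break → 10 h 14 min
Total worked: 50 h 40 min = 3040 min.
Regular 40 h 0 min = 2400 min at £34.50/h; overtime 10 h 40 min = 640 min at £51.75/h.
Pay = (2400 × £34.50 + 640 × £51.75) ÷ 60 = £1932.00.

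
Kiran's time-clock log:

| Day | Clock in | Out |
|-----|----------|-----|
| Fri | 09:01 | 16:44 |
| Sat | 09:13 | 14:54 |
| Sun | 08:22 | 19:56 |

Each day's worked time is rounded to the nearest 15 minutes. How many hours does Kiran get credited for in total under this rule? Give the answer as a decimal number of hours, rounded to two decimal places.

25.00 hours

Fri: 09:01–16:44 = 7 h 43 min → rounds to 7 h 45 min
Sat: 09:13–14:54 = 5 h 41 min → rounds to 5 h 45 min
Sun: 08:22–19:56 = 11 h 34 min → rounds to 11 h 30 min
Total credited: 25 h 0 min.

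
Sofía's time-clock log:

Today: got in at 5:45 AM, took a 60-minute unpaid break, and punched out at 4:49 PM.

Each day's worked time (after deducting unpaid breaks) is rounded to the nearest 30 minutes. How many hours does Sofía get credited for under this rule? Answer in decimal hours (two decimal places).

Today: 5:45 AM–4:49 PM = 11 h 4 min − 60 min = 10 h 4 min → rounds to 10 h 0 min

10.00 hours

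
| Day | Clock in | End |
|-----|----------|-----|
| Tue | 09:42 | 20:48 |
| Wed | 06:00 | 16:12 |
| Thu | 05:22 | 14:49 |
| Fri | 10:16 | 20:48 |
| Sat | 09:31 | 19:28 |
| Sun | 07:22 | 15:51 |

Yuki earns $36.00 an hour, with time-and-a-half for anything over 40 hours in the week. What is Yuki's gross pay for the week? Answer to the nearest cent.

$2504.70

Tue: 09:42–20:48 = 11 h 6 min
Wed: 06:00–16:12 = 10 h 12 min
Thu: 05:22–14:49 = 9 h 27 min
Fri: 10:16–20:48 = 10 h 32 min
Sat: 09:31–19:28 = 9 h 57 min
Sun: 07:22–15:51 = 8 h 29 min
Total worked: 59 h 43 min = 3583 min.
Regular 40 h 0 min = 2400 min at $36.00/h; overtime 19 h 43 min = 1183 min at $54.00/h.
Pay = (2400 × $36.00 + 1183 × $54.00) ÷ 60 = $2504.70.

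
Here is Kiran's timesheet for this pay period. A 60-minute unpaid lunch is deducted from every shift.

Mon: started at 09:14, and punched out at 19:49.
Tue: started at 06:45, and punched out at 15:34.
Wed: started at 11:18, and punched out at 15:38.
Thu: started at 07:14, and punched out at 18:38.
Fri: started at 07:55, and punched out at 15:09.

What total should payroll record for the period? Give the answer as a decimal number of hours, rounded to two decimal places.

Mon: 09:14–19:49 = 10 h 35 min; less 60 min break → 9 h 35 min
Tue: 06:45–15:34 = 8 h 49 min; less 60 min break → 7 h 49 min
Wed: 11:18–15:38 = 4 h 20 min; less 60 min break → 3 h 20 min
Thu: 07:14–18:38 = 11 h 24 min; less 60 min break → 10 h 24 min
Fri: 07:55–15:09 = 7 h 14 min; less 60 min break → 6 h 14 min
Total: 9 h 35 min + 7 h 49 min + 3 h 20 min + 10 h 24 min + 6 h 14 min = 37 h 22 min.

37.37 hours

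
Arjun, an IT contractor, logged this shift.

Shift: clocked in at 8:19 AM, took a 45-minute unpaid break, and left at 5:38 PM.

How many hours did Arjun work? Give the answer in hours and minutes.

Shift: 8:19 AM–5:38 PM = 9 h 19 min; less 45 min break → 8 h 34 min

8 h 34 min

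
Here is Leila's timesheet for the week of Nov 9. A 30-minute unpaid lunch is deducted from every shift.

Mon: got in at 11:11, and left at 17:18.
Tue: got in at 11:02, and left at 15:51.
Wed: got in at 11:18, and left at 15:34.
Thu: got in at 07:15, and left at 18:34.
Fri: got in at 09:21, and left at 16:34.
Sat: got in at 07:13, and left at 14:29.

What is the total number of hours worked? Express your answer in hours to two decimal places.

Mon: 11:11–17:18 = 6 h 7 min; less 30 min break → 5 h 37 min
Tue: 11:02–15:51 = 4 h 49 min; less 30 min break → 4 h 19 min
Wed: 11:18–15:34 = 4 h 16 min; less 30 min break → 3 h 46 min
Thu: 07:15–18:34 = 11 h 19 min; less 30 min break → 10 h 49 min
Fri: 09:21–16:34 = 7 h 13 min; less 30 min break → 6 h 43 min
Sat: 07:13–14:29 = 7 h 16 min; less 30 min break → 6 h 46 min
Total: 5 h 37 min + 4 h 19 min + 3 h 46 min + 10 h 49 min + 6 h 43 min + 6 h 46 min = 38 h 0 min.

38.00 hours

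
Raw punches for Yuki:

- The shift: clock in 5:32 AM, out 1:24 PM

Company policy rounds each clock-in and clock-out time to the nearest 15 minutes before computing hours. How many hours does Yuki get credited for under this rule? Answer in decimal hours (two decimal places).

The shift: in 5:32 AM→5:30 AM, out 1:24 PM→1:30 PM; 8 h 0 min

8.00 hours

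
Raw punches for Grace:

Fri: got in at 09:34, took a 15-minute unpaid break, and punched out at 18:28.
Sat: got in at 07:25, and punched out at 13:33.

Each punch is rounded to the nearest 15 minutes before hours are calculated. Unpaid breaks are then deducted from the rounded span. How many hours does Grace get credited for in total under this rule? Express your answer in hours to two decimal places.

14.75 hours

Fri: in 09:34→09:30, out 18:28→18:30; 9 h 0 min − 15 min = 8 h 45 min
Sat: in 07:25→07:30, out 13:33→13:30; 6 h 0 min
Total credited: 14 h 45 min.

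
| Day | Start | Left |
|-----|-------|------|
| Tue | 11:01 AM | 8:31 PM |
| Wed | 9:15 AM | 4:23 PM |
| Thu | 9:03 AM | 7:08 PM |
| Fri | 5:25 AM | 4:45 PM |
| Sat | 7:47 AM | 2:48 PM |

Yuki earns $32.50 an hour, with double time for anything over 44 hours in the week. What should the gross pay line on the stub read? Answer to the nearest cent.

Tue: 11:01 AM–8:31 PM = 9 h 30 min
Wed: 9:15 AM–4:23 PM = 7 h 8 min
Thu: 9:03 AM–7:08 PM = 10 h 5 min
Fri: 5:25 AM–4:45 PM = 11 h 20 min
Sat: 7:47 AM–2:48 PM = 7 h 1 min
Total worked: 45 h 4 min = 2704 min.
Regular 44 h 0 min = 2640 min at $32.50/h; overtime 1 h 4 min = 64 min at $65.00/h.
Pay = (2640 × $32.50 + 64 × $65.00) ÷ 60 = $1499.33.

$1499.33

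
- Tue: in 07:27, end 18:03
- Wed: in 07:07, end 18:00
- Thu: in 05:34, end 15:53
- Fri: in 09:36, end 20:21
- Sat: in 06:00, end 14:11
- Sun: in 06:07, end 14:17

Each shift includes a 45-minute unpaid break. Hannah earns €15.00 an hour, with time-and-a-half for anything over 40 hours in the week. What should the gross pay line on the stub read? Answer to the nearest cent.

Tue: 07:27–18:03 = 10 h 36 min; less 45 min break → 9 h 51 min
Wed: 07:07–18:00 = 10 h 53 min; less 45 min break → 10 h 8 min
Thu: 05:34–15:53 = 10 h 19 min; less 45 min break → 9 h 34 min
Fri: 09:36–20:21 = 10 h 45 min; less 45 min break → 10 h 0 min
Sat: 06:00–14:11 = 8 h 11 min; less 45 min break → 7 h 26 min
Sun: 06:07–14:17 = 8 h 10 min; less 45 min break → 7 h 25 min
Total worked: 54 h 24 min = 3264 min.
Regular 40 h 0 min = 2400 min at €15.00/h; overtime 14 h 24 min = 864 min at €22.50/h.
Pay = (2400 × €15.00 + 864 × €22.50) ÷ 60 = €924.00.

€924.00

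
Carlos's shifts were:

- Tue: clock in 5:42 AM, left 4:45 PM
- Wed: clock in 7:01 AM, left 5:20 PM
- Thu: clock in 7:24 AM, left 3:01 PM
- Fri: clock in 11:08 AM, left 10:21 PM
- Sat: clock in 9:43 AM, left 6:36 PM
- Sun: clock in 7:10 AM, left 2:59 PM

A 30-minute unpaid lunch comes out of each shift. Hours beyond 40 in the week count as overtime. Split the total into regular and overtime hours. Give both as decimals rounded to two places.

Tue: 5:42 AM–4:45 PM = 11 h 3 min; less 30 min break → 10 h 33 min
Wed: 7:01 AM–5:20 PM = 10 h 19 min; less 30 min break → 9 h 49 min
Thu: 7:24 AM–3:01 PM = 7 h 37 min; less 30 min break → 7 h 7 min
Fri: 11:08 AM–10:21 PM = 11 h 13 min; less 30 min break → 10 h 43 min
Sat: 9:43 AM–6:36 PM = 8 h 53 min; less 30 min break → 8 h 23 min
Sun: 7:10 AM–2:59 PM = 7 h 49 min; less 30 min break → 7 h 19 min
Total worked: 53 h 54 min = 53.90 h.
Threshold 40 h → overtime 13 h 54 min, regular 40 h 0 min.

Regular 40.00 hours, overtime 13.90 hours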